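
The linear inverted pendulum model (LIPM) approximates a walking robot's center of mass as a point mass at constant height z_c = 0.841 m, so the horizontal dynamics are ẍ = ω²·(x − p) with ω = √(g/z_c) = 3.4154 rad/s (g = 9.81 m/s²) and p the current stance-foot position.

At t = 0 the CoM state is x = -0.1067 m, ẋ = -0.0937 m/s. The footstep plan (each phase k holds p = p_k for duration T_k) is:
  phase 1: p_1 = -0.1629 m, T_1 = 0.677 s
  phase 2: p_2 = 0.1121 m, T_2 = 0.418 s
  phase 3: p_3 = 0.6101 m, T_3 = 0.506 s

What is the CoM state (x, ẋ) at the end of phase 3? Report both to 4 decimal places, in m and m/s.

phase 1: p=-0.1629, T=0.677, ωT=2.312226, cosh=5.097957, sinh=4.998916; start (x,ẋ)=(-0.106700, -0.093700) → end (x,ẋ)=(-0.013538, 0.481841)
phase 2: p=0.1121, T=0.418, ωT=1.427637, cosh=2.204356, sinh=1.964481; start (x,ẋ)=(-0.013538, 0.481841) → end (x,ẋ)=(0.112296, 0.219183)
phase 3: p=0.6101, T=0.506, ωT=1.728192, cosh=2.904036, sinh=2.726431; start (x,ẋ)=(0.112296, 0.219183) → end (x,ẋ)=(-0.660572, -3.998961)

x = -0.6606, ẋ = -3.9990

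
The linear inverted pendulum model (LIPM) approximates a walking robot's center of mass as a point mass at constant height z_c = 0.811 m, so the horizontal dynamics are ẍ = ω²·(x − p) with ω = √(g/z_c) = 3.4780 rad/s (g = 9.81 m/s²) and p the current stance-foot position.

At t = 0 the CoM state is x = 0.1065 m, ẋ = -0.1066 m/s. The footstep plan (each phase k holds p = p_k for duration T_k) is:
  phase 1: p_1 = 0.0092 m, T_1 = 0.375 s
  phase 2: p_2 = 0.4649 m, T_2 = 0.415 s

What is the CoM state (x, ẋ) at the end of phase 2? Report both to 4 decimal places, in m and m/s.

phase 1: p=0.0092, T=0.375, ωT=1.304250, cosh=1.978150, sinh=1.706774; start (x,ẋ)=(0.106500, -0.106600) → end (x,ẋ)=(0.149362, 0.366718)
phase 2: p=0.4649, T=0.415, ωT=1.443370, cosh=2.235537, sinh=1.999406; start (x,ẋ)=(0.149362, 0.366718) → end (x,ẋ)=(-0.029682, -1.374422)

x = -0.0297, ẋ = -1.3744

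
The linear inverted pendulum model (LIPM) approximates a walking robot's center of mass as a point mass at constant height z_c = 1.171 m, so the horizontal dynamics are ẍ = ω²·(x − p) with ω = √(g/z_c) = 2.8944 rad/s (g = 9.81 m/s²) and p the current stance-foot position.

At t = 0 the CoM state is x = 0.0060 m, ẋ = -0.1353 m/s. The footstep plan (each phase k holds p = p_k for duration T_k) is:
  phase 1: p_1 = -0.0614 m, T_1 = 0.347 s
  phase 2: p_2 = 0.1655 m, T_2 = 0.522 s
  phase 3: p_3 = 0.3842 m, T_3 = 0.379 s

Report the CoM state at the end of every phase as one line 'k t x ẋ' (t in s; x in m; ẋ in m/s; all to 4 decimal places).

1 0.3470 -0.0123 0.0211
2 0.8690 -0.2412 -1.0589
3 1.2480 -1.1435 -4.1711

phase 1: p=-0.0614, T=0.347, ωT=1.004357, cosh=1.548215, sinh=1.181935; start (x,ẋ)=(0.006000, -0.135300) → end (x,ẋ)=(-0.012300, 0.021101)
phase 2: p=0.1655, T=0.522, ωT=1.510877, cosh=2.375709, sinh=2.154993; start (x,ẋ)=(-0.012300, 0.021101) → end (x,ẋ)=(-0.241191, -1.058883)
phase 3: p=0.3842, T=0.379, ωT=1.096978, cosh=1.664489, sinh=1.330611; start (x,ẋ)=(-0.241191, -1.058883) → end (x,ẋ)=(-1.143545, -4.171080)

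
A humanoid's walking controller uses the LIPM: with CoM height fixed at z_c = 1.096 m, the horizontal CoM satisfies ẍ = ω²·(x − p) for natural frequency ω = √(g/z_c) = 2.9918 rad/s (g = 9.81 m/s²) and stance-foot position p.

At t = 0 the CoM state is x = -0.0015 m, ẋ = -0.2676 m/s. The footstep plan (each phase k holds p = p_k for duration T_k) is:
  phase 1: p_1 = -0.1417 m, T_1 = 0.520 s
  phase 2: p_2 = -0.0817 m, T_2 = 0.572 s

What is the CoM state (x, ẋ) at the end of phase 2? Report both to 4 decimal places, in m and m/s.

x = 0.4169, ẋ = 1.4980

phase 1: p=-0.1417, T=0.520, ωT=1.555736, cosh=2.474803, sinh=2.263769; start (x,ẋ)=(-0.001500, -0.267600) → end (x,ẋ)=(0.002786, 0.287282)
phase 2: p=-0.0817, T=0.572, ωT=1.711310, cosh=2.858418, sinh=2.677789; start (x,ẋ)=(0.002786, 0.287282) → end (x,ẋ)=(0.416925, 1.498021)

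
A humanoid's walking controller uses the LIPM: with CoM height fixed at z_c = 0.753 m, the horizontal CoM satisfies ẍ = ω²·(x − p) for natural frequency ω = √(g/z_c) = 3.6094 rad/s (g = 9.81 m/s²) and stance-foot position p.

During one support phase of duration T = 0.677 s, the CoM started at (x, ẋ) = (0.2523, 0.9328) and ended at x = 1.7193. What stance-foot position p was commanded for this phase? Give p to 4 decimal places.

p = 0.2543

ωT = 3.6094·0.677 = 2.443564; cosh(ωT) = 5.800426, sinh(ωT) = 5.713575
x(T) = p + (x₀−p)·cosh(ωT) + (ẋ₀/ω)·sinh(ωT) ⇒ p·(1 − cosh) = x(T) − x₀·cosh − (ẋ₀/ω)·sinh
numerator   = 1.7193 − (0.2523)·5.800426 − (0.9328/3.6094)·5.713575 = -1.220743
denominator = 1 − 5.800426 = -4.800426
p = -1.220743 / -4.800426 = 0.2543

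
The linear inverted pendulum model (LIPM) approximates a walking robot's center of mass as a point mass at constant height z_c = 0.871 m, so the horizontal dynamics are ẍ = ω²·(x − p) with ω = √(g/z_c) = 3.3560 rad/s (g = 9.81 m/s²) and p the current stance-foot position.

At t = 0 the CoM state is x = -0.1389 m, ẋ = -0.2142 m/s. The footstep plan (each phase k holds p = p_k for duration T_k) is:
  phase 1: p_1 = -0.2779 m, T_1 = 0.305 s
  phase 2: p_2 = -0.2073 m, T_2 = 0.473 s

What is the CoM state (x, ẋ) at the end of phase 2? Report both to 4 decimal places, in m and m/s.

phase 1: p=-0.2779, T=0.305, ωT=1.023580, cosh=1.571223, sinh=1.211917; start (x,ẋ)=(-0.138900, -0.214200) → end (x,ẋ)=(-0.136852, 0.228784)
phase 2: p=-0.2073, T=0.473, ωT=1.587388, cosh=2.547708, sinh=2.343249; start (x,ẋ)=(-0.136852, 0.228784) → end (x,ẋ)=(0.131925, 1.136876)

x = 0.1319, ẋ = 1.1369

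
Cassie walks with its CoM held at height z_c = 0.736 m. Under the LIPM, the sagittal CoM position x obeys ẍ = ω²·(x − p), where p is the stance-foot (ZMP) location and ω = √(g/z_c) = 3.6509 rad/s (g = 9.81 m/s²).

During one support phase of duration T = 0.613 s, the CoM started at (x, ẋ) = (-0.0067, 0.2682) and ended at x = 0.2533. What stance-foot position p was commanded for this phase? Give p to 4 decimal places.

p = 0.0148

ωT = 3.6509·0.613 = 2.238002; cosh(ωT) = 4.740625, sinh(ωT) = 4.633954
x(T) = p + (x₀−p)·cosh(ωT) + (ẋ₀/ω)·sinh(ωT) ⇒ p·(1 − cosh) = x(T) − x₀·cosh − (ẋ₀/ω)·sinh
numerator   = 0.2533 − (-0.0067)·4.740625 − (0.2682/3.6509)·4.633954 = -0.055354
denominator = 1 − 4.740625 = -3.740625
p = -0.055354 / -3.740625 = 0.0148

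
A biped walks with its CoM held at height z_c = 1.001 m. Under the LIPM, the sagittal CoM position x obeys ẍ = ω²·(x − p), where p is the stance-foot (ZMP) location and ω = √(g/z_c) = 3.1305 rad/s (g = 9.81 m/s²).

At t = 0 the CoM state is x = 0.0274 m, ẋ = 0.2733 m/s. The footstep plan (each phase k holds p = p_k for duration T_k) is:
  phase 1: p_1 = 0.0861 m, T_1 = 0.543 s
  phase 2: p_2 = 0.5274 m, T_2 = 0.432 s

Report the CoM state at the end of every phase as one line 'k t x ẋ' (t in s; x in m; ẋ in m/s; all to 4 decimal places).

phase 1: p=0.0861, T=0.543, ωT=1.699862, cosh=2.827949, sinh=2.645240; start (x,ẋ)=(0.027400, 0.273300) → end (x,ẋ)=(0.151035, 0.286788)
phase 2: p=0.5274, T=0.432, ωT=1.352376, cosh=2.062613, sinh=1.803988; start (x,ẋ)=(0.151035, 0.286788) → end (x,ẋ)=(-0.083630, -1.533945)

1 0.5430 0.1510 0.2868
2 0.9750 -0.0836 -1.5339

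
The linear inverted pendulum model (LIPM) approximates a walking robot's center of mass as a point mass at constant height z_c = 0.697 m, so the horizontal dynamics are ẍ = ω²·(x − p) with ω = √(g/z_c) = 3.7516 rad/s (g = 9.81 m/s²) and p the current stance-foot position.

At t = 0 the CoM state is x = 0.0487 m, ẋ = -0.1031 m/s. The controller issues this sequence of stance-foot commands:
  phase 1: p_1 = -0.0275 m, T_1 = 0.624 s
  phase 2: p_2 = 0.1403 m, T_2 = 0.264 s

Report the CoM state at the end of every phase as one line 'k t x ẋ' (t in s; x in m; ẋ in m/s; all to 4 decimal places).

1 0.6240 0.2306 0.9309
2 0.8880 0.5666 1.8193

phase 1: p=-0.0275, T=0.624, ωT=2.340998, cosh=5.243919, sinh=5.147687; start (x,ẋ)=(0.048700, -0.103100) → end (x,ẋ)=(0.230620, 0.930931)
phase 2: p=0.1403, T=0.264, ωT=0.990422, cosh=1.531896, sinh=1.160476; start (x,ẋ)=(0.230620, 0.930931) → end (x,ẋ)=(0.566624, 1.819310)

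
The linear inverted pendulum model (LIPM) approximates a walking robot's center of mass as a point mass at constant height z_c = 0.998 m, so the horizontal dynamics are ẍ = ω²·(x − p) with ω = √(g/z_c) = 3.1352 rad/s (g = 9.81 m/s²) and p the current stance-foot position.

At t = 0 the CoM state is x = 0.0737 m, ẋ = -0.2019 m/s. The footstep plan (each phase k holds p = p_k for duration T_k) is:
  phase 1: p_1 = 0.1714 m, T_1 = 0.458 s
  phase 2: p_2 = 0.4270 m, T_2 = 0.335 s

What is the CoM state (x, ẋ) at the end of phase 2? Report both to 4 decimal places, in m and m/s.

phase 1: p=0.1714, T=0.458, ωT=1.435922, cosh=2.220707, sinh=1.982811; start (x,ẋ)=(0.073700, -0.201900) → end (x,ẋ)=(-0.173252, -1.055713)
phase 2: p=0.4270, T=0.335, ωT=1.050292, cosh=1.604161, sinh=1.254325; start (x,ẋ)=(-0.173252, -1.055713) → end (x,ẋ)=(-0.958268, -4.054060)

x = -0.9583, ẋ = -4.0541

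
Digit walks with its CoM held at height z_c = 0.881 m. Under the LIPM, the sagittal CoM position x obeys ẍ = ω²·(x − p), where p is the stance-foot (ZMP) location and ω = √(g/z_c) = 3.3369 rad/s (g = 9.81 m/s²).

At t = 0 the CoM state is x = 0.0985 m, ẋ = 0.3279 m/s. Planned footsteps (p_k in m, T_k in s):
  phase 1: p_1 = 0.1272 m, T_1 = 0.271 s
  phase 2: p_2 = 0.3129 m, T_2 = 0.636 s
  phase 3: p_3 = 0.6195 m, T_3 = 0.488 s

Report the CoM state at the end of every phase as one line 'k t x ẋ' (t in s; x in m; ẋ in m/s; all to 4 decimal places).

1 0.2710 0.1874 0.3725
2 0.9070 0.2408 -0.1457
3 1.3950 -0.4894 -3.4810

phase 1: p=0.1272, T=0.271, ωT=0.904300, cosh=1.437514, sinh=1.032688; start (x,ẋ)=(0.098500, 0.327900) → end (x,ẋ)=(0.187420, 0.372461)
phase 2: p=0.3129, T=0.636, ωT=2.122268, cosh=4.234908, sinh=4.115149; start (x,ẋ)=(0.187420, 0.372461) → end (x,ẋ)=(0.240834, -0.145728)
phase 3: p=0.6195, T=0.488, ωT=1.628407, cosh=2.645997, sinh=2.449755; start (x,ẋ)=(0.240834, -0.145728) → end (x,ẋ)=(-0.489435, -3.481038)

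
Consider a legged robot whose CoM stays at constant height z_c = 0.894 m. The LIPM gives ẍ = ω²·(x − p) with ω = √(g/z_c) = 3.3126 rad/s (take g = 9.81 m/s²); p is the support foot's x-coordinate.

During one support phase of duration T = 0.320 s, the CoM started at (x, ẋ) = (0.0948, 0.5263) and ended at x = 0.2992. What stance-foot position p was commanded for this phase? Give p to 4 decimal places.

ωT = 3.3126·0.320 = 1.060032; cosh(ωT) = 1.616454, sinh(ωT) = 1.270009
x(T) = p + (x₀−p)·cosh(ωT) + (ẋ₀/ω)·sinh(ωT) ⇒ p·(1 − cosh) = x(T) − x₀·cosh − (ẋ₀/ω)·sinh
numerator   = 0.2992 − (0.0948)·1.616454 − (0.5263/3.3126)·1.270009 = -0.055817
denominator = 1 − 1.616454 = -0.616454
p = -0.055817 / -0.616454 = 0.0905

p = 0.0905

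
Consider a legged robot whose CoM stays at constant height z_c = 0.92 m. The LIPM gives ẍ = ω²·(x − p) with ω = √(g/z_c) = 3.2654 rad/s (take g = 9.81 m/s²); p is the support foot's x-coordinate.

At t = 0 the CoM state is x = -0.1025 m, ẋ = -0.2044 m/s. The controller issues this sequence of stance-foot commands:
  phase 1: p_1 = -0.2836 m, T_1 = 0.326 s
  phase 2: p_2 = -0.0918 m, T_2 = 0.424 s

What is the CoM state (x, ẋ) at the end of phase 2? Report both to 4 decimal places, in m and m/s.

phase 1: p=-0.2836, T=0.326, ωT=1.064520, cosh=1.622171, sinh=1.277277; start (x,ẋ)=(-0.102500, -0.204400) → end (x,ẋ)=(-0.069777, 0.423764)
phase 2: p=-0.0918, T=0.424, ωT=1.384530, cosh=2.121694, sinh=1.871253; start (x,ẋ)=(-0.069777, 0.423764) → end (x,ẋ)=(0.197766, 1.033667)

x = 0.1978, ẋ = 1.0337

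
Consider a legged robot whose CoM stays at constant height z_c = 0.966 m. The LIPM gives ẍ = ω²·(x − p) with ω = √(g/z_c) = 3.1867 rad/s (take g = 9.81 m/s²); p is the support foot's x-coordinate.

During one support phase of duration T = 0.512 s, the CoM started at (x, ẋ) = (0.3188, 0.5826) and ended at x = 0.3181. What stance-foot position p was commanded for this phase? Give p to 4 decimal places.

p = 0.5910

ωT = 3.1867·0.512 = 1.631590; cosh(ωT) = 2.653808, sinh(ωT) = 2.458190
x(T) = p + (x₀−p)·cosh(ωT) + (ẋ₀/ω)·sinh(ωT) ⇒ p·(1 − cosh) = x(T) − x₀·cosh − (ẋ₀/ω)·sinh
numerator   = 0.3181 − (0.3188)·2.653808 − (0.5826/3.1867)·2.458190 = -0.977346
denominator = 1 − 2.653808 = -1.653808
p = -0.977346 / -1.653808 = 0.5910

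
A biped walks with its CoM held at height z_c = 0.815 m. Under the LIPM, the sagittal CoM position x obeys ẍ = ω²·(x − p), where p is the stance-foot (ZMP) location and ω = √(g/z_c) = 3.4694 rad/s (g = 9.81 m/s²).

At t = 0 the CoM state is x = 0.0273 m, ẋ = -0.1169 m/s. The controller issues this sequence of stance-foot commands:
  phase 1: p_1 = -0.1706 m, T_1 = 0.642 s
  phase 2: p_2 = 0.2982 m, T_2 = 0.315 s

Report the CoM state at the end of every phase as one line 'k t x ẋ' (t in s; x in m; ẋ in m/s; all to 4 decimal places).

phase 1: p=-0.1706, T=0.642, ωT=2.227355, cosh=4.691556, sinh=4.583743; start (x,ẋ)=(0.027300, -0.116900) → end (x,ẋ)=(0.603412, 2.598729)
phase 2: p=0.2982, T=0.315, ωT=1.092861, cosh=1.659026, sinh=1.323770; start (x,ẋ)=(0.603412, 2.598729) → end (x,ẋ)=(1.796114, 5.713099)

1 0.6420 0.6034 2.5987
2 0.9570 1.7961 5.7131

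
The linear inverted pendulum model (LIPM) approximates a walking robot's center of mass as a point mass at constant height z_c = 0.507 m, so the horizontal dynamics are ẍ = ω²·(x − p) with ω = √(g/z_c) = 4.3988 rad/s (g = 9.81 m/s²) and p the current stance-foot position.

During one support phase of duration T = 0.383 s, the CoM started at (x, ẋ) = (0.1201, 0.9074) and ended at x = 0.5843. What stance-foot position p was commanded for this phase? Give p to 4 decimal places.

p = 0.1608

ωT = 4.3988·0.383 = 1.684740; cosh(ωT) = 2.788272, sinh(ωT) = 2.602779
x(T) = p + (x₀−p)·cosh(ωT) + (ẋ₀/ω)·sinh(ωT) ⇒ p·(1 − cosh) = x(T) − x₀·cosh − (ẋ₀/ω)·sinh
numerator   = 0.5843 − (0.1201)·2.788272 − (0.9074/4.3988)·2.602779 = -0.287482
denominator = 1 − 2.788272 = -1.788272
p = -0.287482 / -1.788272 = 0.1608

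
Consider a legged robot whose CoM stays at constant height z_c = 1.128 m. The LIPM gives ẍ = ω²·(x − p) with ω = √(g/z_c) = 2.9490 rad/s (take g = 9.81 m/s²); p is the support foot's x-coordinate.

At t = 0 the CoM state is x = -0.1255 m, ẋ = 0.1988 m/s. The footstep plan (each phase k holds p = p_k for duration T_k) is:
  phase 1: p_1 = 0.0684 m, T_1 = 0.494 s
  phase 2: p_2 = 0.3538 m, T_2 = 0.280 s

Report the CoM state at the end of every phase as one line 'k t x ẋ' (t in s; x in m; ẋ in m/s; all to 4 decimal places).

1 0.4940 -0.2335 -0.7108
2 0.7740 -0.6678 -2.5654

phase 1: p=0.0684, T=0.494, ωT=1.456806, cosh=2.262604, sinh=2.029625; start (x,ẋ)=(-0.125500, 0.198800) → end (x,ẋ)=(-0.233496, -0.710756)
phase 2: p=0.3538, T=0.280, ωT=0.825720, cosh=1.360722, sinh=0.922802; start (x,ẋ)=(-0.233496, -0.710756) → end (x,ẋ)=(-0.667757, -2.565377)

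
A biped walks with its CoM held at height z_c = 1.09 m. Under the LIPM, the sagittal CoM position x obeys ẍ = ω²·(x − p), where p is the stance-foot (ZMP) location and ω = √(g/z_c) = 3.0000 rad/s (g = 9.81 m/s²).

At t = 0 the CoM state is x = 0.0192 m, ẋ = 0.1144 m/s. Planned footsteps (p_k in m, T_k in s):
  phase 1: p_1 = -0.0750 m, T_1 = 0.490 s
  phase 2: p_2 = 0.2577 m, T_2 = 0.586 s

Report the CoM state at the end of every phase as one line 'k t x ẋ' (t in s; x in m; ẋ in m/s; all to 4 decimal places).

phase 1: p=-0.0750, T=0.490, ωT=1.470000, cosh=2.289580, sinh=2.059655; start (x,ẋ)=(0.019200, 0.114400) → end (x,ẋ)=(0.219220, 0.843986)
phase 2: p=0.2577, T=0.586, ωT=1.758000, cosh=2.986607, sinh=2.814217; start (x,ẋ)=(0.219220, 0.843986) → end (x,ẋ)=(0.934496, 2.195782)

1 0.4900 0.2192 0.8440
2 1.0760 0.9345 2.1958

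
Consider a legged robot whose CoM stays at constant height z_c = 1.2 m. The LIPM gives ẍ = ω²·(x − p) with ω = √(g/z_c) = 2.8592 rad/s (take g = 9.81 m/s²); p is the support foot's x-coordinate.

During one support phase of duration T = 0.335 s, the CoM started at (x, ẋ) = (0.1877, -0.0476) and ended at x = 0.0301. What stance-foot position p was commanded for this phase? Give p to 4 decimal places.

p = 0.4688

ωT = 2.8592·0.335 = 0.957832; cosh(ωT) = 1.494882, sinh(ωT) = 1.111158
x(T) = p + (x₀−p)·cosh(ωT) + (ẋ₀/ω)·sinh(ωT) ⇒ p·(1 − cosh) = x(T) − x₀·cosh − (ẋ₀/ω)·sinh
numerator   = 0.0301 − (0.1877)·1.494882 − (-0.0476/2.8592)·1.111158 = -0.231991
denominator = 1 − 1.494882 = -0.494882
p = -0.231991 / -0.494882 = 0.4688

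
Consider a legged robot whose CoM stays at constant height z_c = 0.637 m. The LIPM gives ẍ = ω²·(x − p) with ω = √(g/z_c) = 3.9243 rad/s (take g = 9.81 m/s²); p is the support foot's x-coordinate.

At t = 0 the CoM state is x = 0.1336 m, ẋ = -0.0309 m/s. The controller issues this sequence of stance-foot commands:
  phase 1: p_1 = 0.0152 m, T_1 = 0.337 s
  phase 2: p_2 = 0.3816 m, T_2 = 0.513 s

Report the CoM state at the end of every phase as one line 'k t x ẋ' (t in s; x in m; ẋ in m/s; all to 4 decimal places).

1 0.3370 0.2394 0.7478
2 0.8500 0.5405 0.7979

phase 1: p=0.0152, T=0.337, ωT=1.322489, cosh=2.009611, sinh=1.743140; start (x,ẋ)=(0.133600, -0.030900) → end (x,ẋ)=(0.239412, 0.747830)
phase 2: p=0.3816, T=0.513, ωT=2.013166, cosh=3.810274, sinh=3.676709; start (x,ẋ)=(0.239412, 0.747830) → end (x,ẋ)=(0.540475, 0.797884)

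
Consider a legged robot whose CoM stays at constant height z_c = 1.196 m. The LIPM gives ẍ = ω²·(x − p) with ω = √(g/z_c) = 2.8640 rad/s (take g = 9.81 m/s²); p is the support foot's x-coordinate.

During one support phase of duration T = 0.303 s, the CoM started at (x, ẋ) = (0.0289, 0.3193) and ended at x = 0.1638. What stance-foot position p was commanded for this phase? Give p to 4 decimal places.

ωT = 2.8640·0.303 = 0.867792; cosh(ωT) = 1.400762, sinh(ωT) = 0.980884
x(T) = p + (x₀−p)·cosh(ωT) + (ẋ₀/ω)·sinh(ωT) ⇒ p·(1 − cosh) = x(T) − x₀·cosh − (ẋ₀/ω)·sinh
numerator   = 0.1638 − (0.0289)·1.400762 − (0.3193/2.8640)·0.980884 = 0.013962
denominator = 1 − 1.400762 = -0.400762
p = 0.013962 / -0.400762 = -0.0348

p = -0.0348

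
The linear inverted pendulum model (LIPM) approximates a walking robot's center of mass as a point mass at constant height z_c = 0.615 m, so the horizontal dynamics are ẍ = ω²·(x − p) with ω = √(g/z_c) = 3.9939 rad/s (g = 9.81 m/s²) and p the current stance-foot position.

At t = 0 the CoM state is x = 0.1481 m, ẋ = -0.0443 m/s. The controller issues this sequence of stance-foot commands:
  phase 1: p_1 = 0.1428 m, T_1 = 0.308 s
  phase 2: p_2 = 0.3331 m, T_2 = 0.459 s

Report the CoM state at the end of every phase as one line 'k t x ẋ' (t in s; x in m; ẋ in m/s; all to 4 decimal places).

1 0.3080 0.1353 -0.0491
2 0.7670 -0.3388 -2.5649

phase 1: p=0.1428, T=0.308, ωT=1.230121, cosh=1.856951, sinh=1.564694; start (x,ẋ)=(0.148100, -0.044300) → end (x,ẋ)=(0.135286, -0.049142)
phase 2: p=0.3331, T=0.459, ωT=1.833200, cosh=3.206884, sinh=3.046983; start (x,ẋ)=(0.135286, -0.049142) → end (x,ẋ)=(-0.338756, -2.564855)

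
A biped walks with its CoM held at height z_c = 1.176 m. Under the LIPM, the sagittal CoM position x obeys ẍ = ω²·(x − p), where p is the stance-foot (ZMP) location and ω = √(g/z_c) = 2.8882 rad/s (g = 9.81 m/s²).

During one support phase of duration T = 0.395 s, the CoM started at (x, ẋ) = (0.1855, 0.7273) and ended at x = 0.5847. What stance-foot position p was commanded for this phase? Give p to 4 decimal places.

p = 0.1228

ωT = 2.8882·0.395 = 1.140839; cosh(ωT) = 1.724472, sinh(ωT) = 1.404921
x(T) = p + (x₀−p)·cosh(ωT) + (ẋ₀/ω)·sinh(ωT) ⇒ p·(1 − cosh) = x(T) − x₀·cosh − (ẋ₀/ω)·sinh
numerator   = 0.5847 − (0.1855)·1.724472 − (0.7273/2.8882)·1.404921 = -0.088974
denominator = 1 − 1.724472 = -0.724472
p = -0.088974 / -0.724472 = 0.1228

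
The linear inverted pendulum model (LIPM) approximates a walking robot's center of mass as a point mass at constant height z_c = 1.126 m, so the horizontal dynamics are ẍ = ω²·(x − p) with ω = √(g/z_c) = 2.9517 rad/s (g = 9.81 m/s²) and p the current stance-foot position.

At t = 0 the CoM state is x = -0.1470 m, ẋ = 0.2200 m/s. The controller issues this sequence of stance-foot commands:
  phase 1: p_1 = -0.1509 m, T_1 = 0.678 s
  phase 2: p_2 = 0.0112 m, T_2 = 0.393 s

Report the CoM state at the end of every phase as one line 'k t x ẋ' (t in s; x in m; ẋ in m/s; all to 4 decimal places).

1 0.6780 0.1345 0.8705
2 1.0710 0.6513 2.0482

phase 1: p=-0.1509, T=0.678, ωT=2.001253, cosh=3.766742, sinh=3.631576; start (x,ẋ)=(-0.147000, 0.220000) → end (x,ẋ)=(0.134464, 0.870489)
phase 2: p=0.0112, T=0.393, ωT=1.160018, cosh=1.751736, sinh=1.438255; start (x,ẋ)=(0.134464, 0.870489) → end (x,ẋ)=(0.651283, 2.048157)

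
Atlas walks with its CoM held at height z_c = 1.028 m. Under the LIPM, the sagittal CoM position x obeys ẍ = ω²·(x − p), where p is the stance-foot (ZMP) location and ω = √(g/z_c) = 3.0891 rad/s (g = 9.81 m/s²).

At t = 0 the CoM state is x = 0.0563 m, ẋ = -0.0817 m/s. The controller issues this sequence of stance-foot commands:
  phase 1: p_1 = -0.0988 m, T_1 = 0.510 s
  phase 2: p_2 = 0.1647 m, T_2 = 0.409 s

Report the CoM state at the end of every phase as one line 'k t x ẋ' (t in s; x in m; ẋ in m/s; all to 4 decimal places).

1 0.5100 0.2309 0.9023
2 0.9190 0.7665 2.0562

phase 1: p=-0.0988, T=0.510, ωT=1.575441, cosh=2.519894, sinh=2.312978; start (x,ẋ)=(0.056300, -0.081700) → end (x,ẋ)=(0.230862, 0.902317)
phase 2: p=0.1647, T=0.409, ωT=1.263442, cosh=1.910128, sinh=1.627449; start (x,ẋ)=(0.230862, 0.902317) → end (x,ẋ)=(0.766452, 2.056163)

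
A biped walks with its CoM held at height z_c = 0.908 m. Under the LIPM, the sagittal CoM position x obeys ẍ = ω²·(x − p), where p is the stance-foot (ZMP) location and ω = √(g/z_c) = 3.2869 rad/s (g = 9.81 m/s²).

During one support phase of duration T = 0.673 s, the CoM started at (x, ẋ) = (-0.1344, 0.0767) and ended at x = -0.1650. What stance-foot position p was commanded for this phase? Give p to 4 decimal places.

ωT = 3.2869·0.673 = 2.212084; cosh(ωT) = 4.622101, sinh(ωT) = 4.512629
x(T) = p + (x₀−p)·cosh(ωT) + (ẋ₀/ω)·sinh(ωT) ⇒ p·(1 − cosh) = x(T) − x₀·cosh − (ẋ₀/ω)·sinh
numerator   = -0.1650 − (-0.1344)·4.622101 − (0.0767/3.2869)·4.512629 = 0.350908
denominator = 1 − 4.622101 = -3.622101
p = 0.350908 / -3.622101 = -0.0969

p = -0.0969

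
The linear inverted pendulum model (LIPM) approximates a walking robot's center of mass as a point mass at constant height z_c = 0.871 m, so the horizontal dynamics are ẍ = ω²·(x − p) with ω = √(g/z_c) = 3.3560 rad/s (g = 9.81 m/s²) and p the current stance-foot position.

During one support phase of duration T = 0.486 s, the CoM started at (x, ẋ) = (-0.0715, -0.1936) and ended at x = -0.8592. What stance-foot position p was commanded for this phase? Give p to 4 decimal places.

p = 0.3194

ωT = 3.3560·0.486 = 1.631016; cosh(ωT) = 2.652397, sinh(ωT) = 2.456666
x(T) = p + (x₀−p)·cosh(ωT) + (ẋ₀/ω)·sinh(ωT) ⇒ p·(1 − cosh) = x(T) − x₀·cosh − (ẋ₀/ω)·sinh
numerator   = -0.8592 − (-0.0715)·2.652397 − (-0.1936/3.3560)·2.456666 = -0.527834
denominator = 1 − 2.652397 = -1.652397
p = -0.527834 / -1.652397 = 0.3194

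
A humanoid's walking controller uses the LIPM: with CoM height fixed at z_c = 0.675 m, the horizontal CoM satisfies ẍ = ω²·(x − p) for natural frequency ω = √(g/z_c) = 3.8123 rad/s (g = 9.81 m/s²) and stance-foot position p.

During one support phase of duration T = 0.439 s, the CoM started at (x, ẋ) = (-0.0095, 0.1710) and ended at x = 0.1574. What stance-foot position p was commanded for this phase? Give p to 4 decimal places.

p = -0.0388

ωT = 3.8123·0.439 = 1.673600; cosh(ωT) = 2.759448, sinh(ωT) = 2.571877
x(T) = p + (x₀−p)·cosh(ωT) + (ẋ₀/ω)·sinh(ωT) ⇒ p·(1 − cosh) = x(T) − x₀·cosh − (ẋ₀/ω)·sinh
numerator   = 0.1574 − (-0.0095)·2.759448 − (0.1710/3.8123)·2.571877 = 0.068254
denominator = 1 − 2.759448 = -1.759448
p = 0.068254 / -1.759448 = -0.0388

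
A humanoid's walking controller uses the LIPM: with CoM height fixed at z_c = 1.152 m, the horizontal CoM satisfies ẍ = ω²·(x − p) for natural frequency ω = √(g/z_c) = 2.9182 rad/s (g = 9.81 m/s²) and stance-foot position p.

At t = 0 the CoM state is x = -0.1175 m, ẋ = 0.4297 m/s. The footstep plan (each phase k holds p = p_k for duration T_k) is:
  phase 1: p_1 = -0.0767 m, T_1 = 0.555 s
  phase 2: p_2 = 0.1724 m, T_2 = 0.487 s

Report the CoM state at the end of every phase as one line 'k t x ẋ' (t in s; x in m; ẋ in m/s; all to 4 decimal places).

1 0.5550 0.1735 0.8388
2 1.0420 0.7355 1.8449

phase 1: p=-0.0767, T=0.555, ωT=1.619601, cosh=2.624526, sinh=2.426548; start (x,ẋ)=(-0.117500, 0.429700) → end (x,ẋ)=(0.173524, 0.838848)
phase 2: p=0.1724, T=0.487, ωT=1.421163, cosh=2.191685, sinh=1.950252; start (x,ẋ)=(0.173524, 0.838848) → end (x,ẋ)=(0.735472, 1.844890)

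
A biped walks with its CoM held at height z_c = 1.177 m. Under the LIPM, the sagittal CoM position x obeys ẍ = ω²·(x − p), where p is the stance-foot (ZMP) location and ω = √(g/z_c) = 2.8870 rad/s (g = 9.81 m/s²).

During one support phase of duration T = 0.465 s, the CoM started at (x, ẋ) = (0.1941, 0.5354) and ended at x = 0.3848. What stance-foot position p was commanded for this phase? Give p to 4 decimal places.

ωT = 2.8870·0.465 = 1.342455; cosh(ωT) = 2.044817, sinh(ωT) = 1.783614
x(T) = p + (x₀−p)·cosh(ωT) + (ẋ₀/ω)·sinh(ωT) ⇒ p·(1 − cosh) = x(T) − x₀·cosh − (ẋ₀/ω)·sinh
numerator   = 0.3848 − (0.1941)·2.044817 − (0.5354/2.8870)·1.783614 = -0.342874
denominator = 1 − 2.044817 = -1.044817
p = -0.342874 / -1.044817 = 0.3282

p = 0.3282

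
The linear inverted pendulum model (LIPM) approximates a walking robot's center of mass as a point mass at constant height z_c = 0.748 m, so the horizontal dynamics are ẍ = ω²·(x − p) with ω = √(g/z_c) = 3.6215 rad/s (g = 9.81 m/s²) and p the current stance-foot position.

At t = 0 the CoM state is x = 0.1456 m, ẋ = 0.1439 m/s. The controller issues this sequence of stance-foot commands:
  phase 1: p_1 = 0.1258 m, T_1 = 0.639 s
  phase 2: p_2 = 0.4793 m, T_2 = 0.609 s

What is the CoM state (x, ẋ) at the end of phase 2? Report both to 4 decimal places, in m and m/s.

phase 1: p=0.1258, T=0.639, ωT=2.314139, cosh=5.107528, sinh=5.008676; start (x,ẋ)=(0.145600, 0.143900) → end (x,ẋ)=(0.425948, 1.094124)
phase 2: p=0.4793, T=0.609, ωT=2.205494, cosh=4.592462, sinh=4.482266; start (x,ẋ)=(0.425948, 1.094124) → end (x,ẋ)=(1.588462, 4.158691)

x = 1.5885, ẋ = 4.1587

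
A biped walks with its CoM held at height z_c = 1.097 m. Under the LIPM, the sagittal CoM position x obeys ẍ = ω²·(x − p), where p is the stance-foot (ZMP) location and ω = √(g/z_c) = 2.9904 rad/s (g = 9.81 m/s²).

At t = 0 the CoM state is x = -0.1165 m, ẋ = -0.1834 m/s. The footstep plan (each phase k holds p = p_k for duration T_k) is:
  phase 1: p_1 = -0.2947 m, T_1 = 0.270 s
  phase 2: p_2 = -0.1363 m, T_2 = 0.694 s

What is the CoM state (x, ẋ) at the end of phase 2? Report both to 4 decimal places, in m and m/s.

phase 1: p=-0.2947, T=0.270, ωT=0.807408, cosh=1.344051, sinh=0.898038; start (x,ẋ)=(-0.116500, -0.183400) → end (x,ẋ)=(-0.110266, 0.232056)
phase 2: p=-0.1363, T=0.694, ωT=2.075338, cosh=4.046375, sinh=3.920861; start (x,ẋ)=(-0.110266, 0.232056) → end (x,ẋ)=(0.273302, 1.244227)

x = 0.2733, ẋ = 1.2442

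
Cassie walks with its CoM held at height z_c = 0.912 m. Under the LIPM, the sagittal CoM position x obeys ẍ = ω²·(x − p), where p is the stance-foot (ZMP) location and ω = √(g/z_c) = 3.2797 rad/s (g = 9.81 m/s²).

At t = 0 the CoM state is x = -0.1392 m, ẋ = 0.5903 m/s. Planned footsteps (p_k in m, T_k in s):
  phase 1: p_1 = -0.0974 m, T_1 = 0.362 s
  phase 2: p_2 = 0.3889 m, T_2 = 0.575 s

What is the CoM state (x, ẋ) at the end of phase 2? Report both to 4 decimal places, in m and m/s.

phase 1: p=-0.0974, T=0.362, ωT=1.187251, cosh=1.791559, sinh=1.486500; start (x,ẋ)=(-0.139200, 0.590300) → end (x,ẋ)=(0.095262, 0.853771)
phase 2: p=0.3889, T=0.575, ωT=1.885827, cosh=3.371755, sinh=3.220052; start (x,ẋ)=(0.095262, 0.853771) → end (x,ẋ)=(0.237068, -0.222348)

x = 0.2371, ẋ = -0.2223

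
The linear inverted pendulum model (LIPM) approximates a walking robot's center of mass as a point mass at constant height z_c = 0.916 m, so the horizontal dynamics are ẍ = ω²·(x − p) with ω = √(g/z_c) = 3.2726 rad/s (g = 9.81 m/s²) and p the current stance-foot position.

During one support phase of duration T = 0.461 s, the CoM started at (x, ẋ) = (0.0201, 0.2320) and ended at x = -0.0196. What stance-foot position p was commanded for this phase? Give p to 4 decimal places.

p = 0.1602

ωT = 3.2726·0.461 = 1.508669; cosh(ωT) = 2.370956, sinh(ωT) = 2.149752
x(T) = p + (x₀−p)·cosh(ωT) + (ẋ₀/ω)·sinh(ωT) ⇒ p·(1 − cosh) = x(T) − x₀·cosh − (ẋ₀/ω)·sinh
numerator   = -0.0196 − (0.0201)·2.370956 − (0.2320/3.2726)·2.149752 = -0.219656
denominator = 1 − 2.370956 = -1.370956
p = -0.219656 / -1.370956 = 0.1602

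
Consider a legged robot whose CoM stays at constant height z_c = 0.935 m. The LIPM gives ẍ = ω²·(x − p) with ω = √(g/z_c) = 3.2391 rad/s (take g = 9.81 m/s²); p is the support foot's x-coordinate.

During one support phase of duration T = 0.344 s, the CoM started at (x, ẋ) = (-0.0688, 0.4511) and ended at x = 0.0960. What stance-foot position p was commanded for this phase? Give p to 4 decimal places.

ωT = 3.2391·0.344 = 1.114250; cosh(ωT) = 1.687722, sinh(ωT) = 1.359561
x(T) = p + (x₀−p)·cosh(ωT) + (ẋ₀/ω)·sinh(ωT) ⇒ p·(1 − cosh) = x(T) − x₀·cosh − (ẋ₀/ω)·sinh
numerator   = 0.0960 − (-0.0688)·1.687722 − (0.4511/3.2391)·1.359561 = 0.022773
denominator = 1 − 1.687722 = -0.687722
p = 0.022773 / -0.687722 = -0.0331

p = -0.0331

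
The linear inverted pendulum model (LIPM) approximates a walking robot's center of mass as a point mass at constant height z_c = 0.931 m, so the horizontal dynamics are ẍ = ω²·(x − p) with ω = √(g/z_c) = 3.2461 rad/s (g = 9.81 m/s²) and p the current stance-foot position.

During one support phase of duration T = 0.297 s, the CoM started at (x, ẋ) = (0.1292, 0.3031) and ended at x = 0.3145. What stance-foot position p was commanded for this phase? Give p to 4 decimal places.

p = -0.0315

ωT = 3.2461·0.297 = 0.964092; cosh(ωT) = 1.501867, sinh(ωT) = 1.120538
x(T) = p + (x₀−p)·cosh(ωT) + (ẋ₀/ω)·sinh(ωT) ⇒ p·(1 − cosh) = x(T) − x₀·cosh − (ẋ₀/ω)·sinh
numerator   = 0.3145 − (0.1292)·1.501867 − (0.3031/3.2461)·1.120538 = 0.015830
denominator = 1 − 1.501867 = -0.501867
p = 0.015830 / -0.501867 = -0.0315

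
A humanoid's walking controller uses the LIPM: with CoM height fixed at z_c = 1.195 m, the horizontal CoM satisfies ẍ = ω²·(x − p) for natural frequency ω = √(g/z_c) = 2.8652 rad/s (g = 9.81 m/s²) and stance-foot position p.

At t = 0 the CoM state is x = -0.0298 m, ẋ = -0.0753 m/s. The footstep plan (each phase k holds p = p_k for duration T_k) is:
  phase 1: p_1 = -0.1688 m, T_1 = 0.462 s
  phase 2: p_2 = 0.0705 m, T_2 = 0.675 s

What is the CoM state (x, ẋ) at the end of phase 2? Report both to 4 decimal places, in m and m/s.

phase 1: p=-0.1688, T=0.462, ωT=1.323722, cosh=2.011762, sinh=1.745620; start (x,ẋ)=(-0.029800, -0.075300) → end (x,ẋ)=(0.064959, 0.543730)
phase 2: p=0.0705, T=0.675, ωT=1.934010, cosh=3.530880, sinh=3.386313; start (x,ẋ)=(0.064959, 0.543730) → end (x,ẋ)=(0.693555, 1.866078)

x = 0.6936, ẋ = 1.8661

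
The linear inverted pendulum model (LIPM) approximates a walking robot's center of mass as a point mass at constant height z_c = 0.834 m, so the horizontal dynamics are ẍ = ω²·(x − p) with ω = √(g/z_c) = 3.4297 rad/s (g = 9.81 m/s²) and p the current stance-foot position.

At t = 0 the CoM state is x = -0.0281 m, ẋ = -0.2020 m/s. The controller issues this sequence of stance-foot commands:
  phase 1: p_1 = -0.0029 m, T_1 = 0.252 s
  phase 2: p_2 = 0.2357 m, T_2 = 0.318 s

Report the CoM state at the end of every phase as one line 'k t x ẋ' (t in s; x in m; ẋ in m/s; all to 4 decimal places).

1 0.2520 -0.0956 -0.3666
2 0.5700 -0.4541 -2.1071

phase 1: p=-0.0029, T=0.252, ωT=0.864284, cosh=1.397330, sinh=0.975977; start (x,ẋ)=(-0.028100, -0.202000) → end (x,ẋ)=(-0.095595, -0.366613)
phase 2: p=0.2357, T=0.318, ωT=1.090645, cosh=1.656096, sinh=1.320096; start (x,ẋ)=(-0.095595, -0.366613) → end (x,ẋ)=(-0.454066, -2.107096)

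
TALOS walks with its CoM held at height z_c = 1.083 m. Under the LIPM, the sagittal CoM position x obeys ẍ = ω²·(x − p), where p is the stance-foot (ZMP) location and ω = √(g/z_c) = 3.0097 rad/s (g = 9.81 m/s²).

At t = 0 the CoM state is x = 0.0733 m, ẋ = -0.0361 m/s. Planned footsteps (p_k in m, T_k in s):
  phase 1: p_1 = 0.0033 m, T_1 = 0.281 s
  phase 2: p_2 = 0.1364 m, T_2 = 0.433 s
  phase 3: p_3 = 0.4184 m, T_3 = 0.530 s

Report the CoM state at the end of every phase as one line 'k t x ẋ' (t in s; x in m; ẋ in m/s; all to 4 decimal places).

1 0.2810 0.0885 0.1504
2 0.7140 0.1268 0.0513
3 1.2440 -0.2894 -1.9420

phase 1: p=0.0033, T=0.281, ωT=0.845726, cosh=1.379457, sinh=0.950211; start (x,ẋ)=(0.073300, -0.036100) → end (x,ẋ)=(0.088465, 0.150391)
phase 2: p=0.1364, T=0.433, ωT=1.303200, cosh=1.976359, sinh=1.704698; start (x,ẋ)=(0.088465, 0.150391) → end (x,ẋ)=(0.126844, 0.051288)
phase 3: p=0.4184, T=0.530, ωT=1.595141, cosh=2.565952, sinh=2.363072; start (x,ẋ)=(0.126844, 0.051288) → end (x,ẋ)=(-0.289449, -1.941982)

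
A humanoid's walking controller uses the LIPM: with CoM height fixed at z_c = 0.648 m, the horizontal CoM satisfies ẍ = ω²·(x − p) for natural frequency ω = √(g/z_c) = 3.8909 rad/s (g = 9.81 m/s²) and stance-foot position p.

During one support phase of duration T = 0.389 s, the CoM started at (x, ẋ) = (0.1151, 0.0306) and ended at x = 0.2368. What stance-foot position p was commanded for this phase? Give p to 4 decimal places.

ωT = 3.8909·0.389 = 1.513560; cosh(ωT) = 2.381500, sinh(ωT) = 2.161375
x(T) = p + (x₀−p)·cosh(ωT) + (ẋ₀/ω)·sinh(ωT) ⇒ p·(1 − cosh) = x(T) − x₀·cosh − (ẋ₀/ω)·sinh
numerator   = 0.2368 − (0.1151)·2.381500 − (0.0306/3.8909)·2.161375 = -0.054309
denominator = 1 − 2.381500 = -1.381500
p = -0.054309 / -1.381500 = 0.0393

p = 0.0393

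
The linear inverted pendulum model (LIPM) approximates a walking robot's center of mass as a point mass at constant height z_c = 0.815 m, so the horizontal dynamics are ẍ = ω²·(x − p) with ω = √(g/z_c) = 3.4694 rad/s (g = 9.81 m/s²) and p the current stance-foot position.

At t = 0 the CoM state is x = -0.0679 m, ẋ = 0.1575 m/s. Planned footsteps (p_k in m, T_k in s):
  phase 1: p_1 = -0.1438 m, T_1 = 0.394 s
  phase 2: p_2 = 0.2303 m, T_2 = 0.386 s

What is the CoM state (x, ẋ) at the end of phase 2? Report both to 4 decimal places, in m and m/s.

x = 0.3765, ẋ = 0.8403

phase 1: p=-0.1438, T=0.394, ωT=1.366944, cosh=2.089113, sinh=1.834228; start (x,ẋ)=(-0.067900, 0.157500) → end (x,ẋ)=(0.098032, 0.812038)
phase 2: p=0.2303, T=0.386, ωT=1.339188, cosh=2.039002, sinh=1.776943; start (x,ẋ)=(0.098032, 0.812038) → end (x,ẋ)=(0.376512, 0.840324)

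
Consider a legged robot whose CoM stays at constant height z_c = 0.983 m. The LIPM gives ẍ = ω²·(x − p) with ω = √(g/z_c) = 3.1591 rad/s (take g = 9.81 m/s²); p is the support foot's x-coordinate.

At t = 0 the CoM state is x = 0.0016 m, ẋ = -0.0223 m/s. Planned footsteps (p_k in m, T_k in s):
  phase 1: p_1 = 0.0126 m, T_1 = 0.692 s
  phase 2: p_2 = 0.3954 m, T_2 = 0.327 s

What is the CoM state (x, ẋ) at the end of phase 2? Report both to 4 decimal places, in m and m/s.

phase 1: p=0.0126, T=0.692, ωT=2.186097, cosh=4.506382, sinh=4.394027; start (x,ẋ)=(0.001600, -0.022300) → end (x,ẋ)=(-0.067988, -0.253185)
phase 2: p=0.3954, T=0.327, ωT=1.033026, cosh=1.582741, sinh=1.226813; start (x,ẋ)=(-0.067988, -0.253185) → end (x,ẋ)=(-0.436345, -2.196642)

x = -0.4363, ẋ = -2.1966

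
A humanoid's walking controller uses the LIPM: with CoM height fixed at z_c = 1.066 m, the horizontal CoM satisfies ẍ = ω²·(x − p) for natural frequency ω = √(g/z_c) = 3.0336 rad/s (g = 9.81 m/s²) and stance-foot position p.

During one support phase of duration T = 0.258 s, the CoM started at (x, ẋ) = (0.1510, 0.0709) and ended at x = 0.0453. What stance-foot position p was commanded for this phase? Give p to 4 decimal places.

p = 0.5418

ωT = 3.0336·0.258 = 0.782669; cosh(ωT) = 1.322243, sinh(ωT) = 0.865059
x(T) = p + (x₀−p)·cosh(ωT) + (ẋ₀/ω)·sinh(ωT) ⇒ p·(1 − cosh) = x(T) − x₀·cosh − (ẋ₀/ω)·sinh
numerator   = 0.0453 − (0.1510)·1.322243 − (0.0709/3.0336)·0.865059 = -0.174576
denominator = 1 − 1.322243 = -0.322243
p = -0.174576 / -0.322243 = 0.5418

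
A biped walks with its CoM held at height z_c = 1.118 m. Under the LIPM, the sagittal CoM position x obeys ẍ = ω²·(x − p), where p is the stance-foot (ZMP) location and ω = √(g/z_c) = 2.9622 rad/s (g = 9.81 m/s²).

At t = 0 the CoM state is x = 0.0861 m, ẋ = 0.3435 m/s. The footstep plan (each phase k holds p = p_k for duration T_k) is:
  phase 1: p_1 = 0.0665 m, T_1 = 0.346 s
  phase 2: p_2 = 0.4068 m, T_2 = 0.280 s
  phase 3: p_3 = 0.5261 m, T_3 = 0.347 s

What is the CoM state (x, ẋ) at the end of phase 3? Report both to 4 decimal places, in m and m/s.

x = 0.4289, ẋ = 0.0117

phase 1: p=0.0665, T=0.346, ωT=1.024921, cosh=1.572850, sinh=1.214026; start (x,ẋ)=(0.086100, 0.343500) → end (x,ẋ)=(0.238108, 0.610759)
phase 2: p=0.4068, T=0.280, ωT=0.829416, cosh=1.364142, sinh=0.927838; start (x,ẋ)=(0.238108, 0.610759) → end (x,ẋ)=(0.367985, 0.369521)
phase 3: p=0.5261, T=0.347, ωT=1.027883, cosh=1.576453, sinh=1.218690; start (x,ẋ)=(0.367985, 0.369521) → end (x,ẋ)=(0.428866, 0.011739)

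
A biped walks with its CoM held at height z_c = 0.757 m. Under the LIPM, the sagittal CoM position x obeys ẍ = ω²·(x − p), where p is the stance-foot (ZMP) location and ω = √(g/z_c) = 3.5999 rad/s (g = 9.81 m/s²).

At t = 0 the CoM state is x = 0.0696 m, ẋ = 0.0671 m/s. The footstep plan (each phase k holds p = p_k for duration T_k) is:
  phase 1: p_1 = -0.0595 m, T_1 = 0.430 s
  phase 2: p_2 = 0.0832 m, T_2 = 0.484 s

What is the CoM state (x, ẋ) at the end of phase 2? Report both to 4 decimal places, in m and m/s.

x = 1.6488, ẋ = 5.7111

phase 1: p=-0.0595, T=0.430, ωT=1.547957, cosh=2.457268, sinh=2.244586; start (x,ẋ)=(0.069600, 0.067100) → end (x,ẋ)=(0.299571, 1.208048)
phase 2: p=0.0832, T=0.484, ωT=1.742352, cosh=2.942933, sinh=2.767824; start (x,ẋ)=(0.299571, 1.208048) → end (x,ẋ)=(1.648787, 5.711101)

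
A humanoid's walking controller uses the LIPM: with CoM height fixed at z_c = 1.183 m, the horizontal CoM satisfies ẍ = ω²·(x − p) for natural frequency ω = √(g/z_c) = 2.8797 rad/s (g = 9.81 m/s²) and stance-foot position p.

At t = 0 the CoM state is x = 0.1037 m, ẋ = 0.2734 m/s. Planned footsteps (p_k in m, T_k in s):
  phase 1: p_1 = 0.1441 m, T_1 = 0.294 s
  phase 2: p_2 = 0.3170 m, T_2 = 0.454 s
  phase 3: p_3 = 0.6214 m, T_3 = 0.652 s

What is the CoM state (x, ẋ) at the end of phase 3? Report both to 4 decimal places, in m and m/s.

phase 1: p=0.1441, T=0.294, ωT=0.846632, cosh=1.380318, sinh=0.951461; start (x,ẋ)=(0.103700, 0.273400) → end (x,ẋ)=(0.178667, 0.266686)
phase 2: p=0.3170, T=0.454, ωT=1.307384, cosh=1.983509, sinh=1.712982; start (x,ẋ)=(0.178667, 0.266686) → end (x,ẋ)=(0.201253, -0.153403)
phase 3: p=0.6214, T=0.652, ωT=1.877564, cosh=3.345262, sinh=3.192300; start (x,ẋ)=(0.201253, -0.153403) → end (x,ẋ)=(-0.954156, -4.375526)

x = -0.9542, ẋ = -4.3755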